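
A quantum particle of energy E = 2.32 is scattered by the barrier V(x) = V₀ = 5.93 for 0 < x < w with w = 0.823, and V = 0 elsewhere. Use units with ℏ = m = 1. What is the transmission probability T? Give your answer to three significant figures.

T = 0.0448

E < V₀: inside the barrier ψ ∝ e^{±κx} with κ = √(2m(V₀ − E))/ℏ = 2.687.
κw = 2.211, sinh(κw) = 4.509.
The exact tunnelling result is T⁻¹ = 1 + V₀² sinh²(κw) / [4E(V₀ − E)] = 22.35, so T = 0.0448.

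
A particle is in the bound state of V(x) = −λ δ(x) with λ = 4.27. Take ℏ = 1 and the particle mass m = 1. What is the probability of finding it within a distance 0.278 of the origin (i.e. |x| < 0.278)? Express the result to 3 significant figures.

The normalised bound state is ψ = √κ e^{−κ|x|} with κ = mλ/ℏ² = 4.270.
P(|x| < d) = ∫_{−d}^{d} κ e^{−2κ|x|} dx = 1 − e^{−2κd} = 1 − e^{−2.374} = 0.9069.

P = 0.907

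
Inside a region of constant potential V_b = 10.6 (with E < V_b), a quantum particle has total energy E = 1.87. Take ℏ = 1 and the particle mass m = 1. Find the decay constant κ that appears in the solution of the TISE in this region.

Since E < V_b the TISE in this region is ψ'' = κ²ψ with κ = √(2m(V_b − E))/ℏ.
κ = √(2 × 1 × 8.73) = 4.179.

κ = 4.18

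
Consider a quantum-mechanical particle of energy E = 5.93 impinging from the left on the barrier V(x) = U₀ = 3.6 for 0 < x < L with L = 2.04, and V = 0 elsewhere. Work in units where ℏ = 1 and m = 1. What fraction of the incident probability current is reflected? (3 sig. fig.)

R = 0.176

E > U₀: inside the barrier k₂ = √(2m(E − U₀))/ℏ = 2.159, k₂L = 4.404.
T = [1 + U₀² sin²(k₂L) / (4E(E − U₀))]⁻¹ = 1/1.213 = 0.824.
R = 1 − T = 0.176.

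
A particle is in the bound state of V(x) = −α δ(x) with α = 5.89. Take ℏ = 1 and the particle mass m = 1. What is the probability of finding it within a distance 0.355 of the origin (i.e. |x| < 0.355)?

The normalised bound state is ψ = √κ e^{−κ|x|} with κ = mα/ℏ² = 5.890.
P(|x| < d) = ∫_{−d}^{d} κ e^{−2κ|x|} dx = 1 − e^{−2κd} = 1 − e^{−4.182} = 0.9847.

P = 0.985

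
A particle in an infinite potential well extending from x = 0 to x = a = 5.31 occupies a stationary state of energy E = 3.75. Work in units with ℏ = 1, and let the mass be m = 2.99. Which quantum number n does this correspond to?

From E_n = n²π²ℏ²/(2ma²) invert to n = √(2ma²E)/(πℏ).
n = (5.31/π) × √(2 × 2.99 × 3.75) = 8.004 → n = 8.

n = 8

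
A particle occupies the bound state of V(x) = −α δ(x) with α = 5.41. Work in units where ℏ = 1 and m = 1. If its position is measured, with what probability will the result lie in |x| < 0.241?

P = 0.926

The normalised bound state is ψ = √κ e^{−κ|x|} with κ = mα/ℏ² = 5.410.
P(|x| < d) = ∫_{−d}^{d} κ e^{−2κ|x|} dx = 1 − e^{−2κd} = 1 − e^{−2.608} = 0.9263.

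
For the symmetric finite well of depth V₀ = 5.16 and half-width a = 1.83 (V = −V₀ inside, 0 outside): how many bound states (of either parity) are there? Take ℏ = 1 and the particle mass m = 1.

The dimensionless depth is z₀ = a√(2mV₀)/ℏ = 1.83 × √(10.32) = 5.879.
The even/odd transcendental equations gain one root per π/2 in z₀, giving N = 1 + ⌊2z₀/π⌋ = 1 + ⌊3.743⌋ = 4.

N = 4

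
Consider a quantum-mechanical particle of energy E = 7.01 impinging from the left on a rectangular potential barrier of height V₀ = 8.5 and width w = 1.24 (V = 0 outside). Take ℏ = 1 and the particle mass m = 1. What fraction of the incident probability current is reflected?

R = 0.968

Since E < V₀ the interior solution is evanescent with decay constant κ = √(2m(V₀ − E))/ℏ = 1.726.
κw = 2.141, sinh(κw) = 4.193.
Matching ψ, ψ′ at both faces gives T = [1 + V₀² sinh²(κw) / (4E(V₀ − E))]⁻¹ = 1/31.41 = 0.0318.
R = 1 − T = 0.968.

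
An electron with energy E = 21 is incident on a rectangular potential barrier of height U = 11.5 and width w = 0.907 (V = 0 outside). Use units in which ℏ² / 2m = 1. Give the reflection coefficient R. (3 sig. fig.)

E > U: inside the barrier k₂ = √(2m(E − U))/ℏ = 3.082, k₂w = 2.796.
Matching at both interfaces gives T⁻¹ = 1 + U² sin²(k₂w) / [4E(E − U)] = 1.019, hence T = 0.981.
R = 1 − T = 0.0187.

R = 0.0187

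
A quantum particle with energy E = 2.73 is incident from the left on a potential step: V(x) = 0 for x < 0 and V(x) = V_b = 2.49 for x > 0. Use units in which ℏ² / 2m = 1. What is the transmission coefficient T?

T = 0.706

The wavenumbers are k₁ = √(2mE)/ℏ = 1.652 on the left and k₂ = √(2m(E − V_b))/ℏ = 0.4899 on the right.
Matching ψ and ψ′ at x = 0 gives r = (k₁ − k₂)/(k₁ + k₂), so R = r² = 0.2944 and T = 1 − R = 0.7056.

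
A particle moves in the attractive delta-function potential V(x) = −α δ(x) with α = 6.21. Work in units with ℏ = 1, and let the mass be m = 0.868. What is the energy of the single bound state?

For x ≠ 0 the bound state is ψ ∝ e^{−κ|x|}; integrating the TISE across the delta gives the cusp condition 2κ = 2mα/ℏ², so κ = 5.390.
Then E = −ℏ²κ²/(2m) = −mα²/(2ℏ²) = -16.74.

E = -16.7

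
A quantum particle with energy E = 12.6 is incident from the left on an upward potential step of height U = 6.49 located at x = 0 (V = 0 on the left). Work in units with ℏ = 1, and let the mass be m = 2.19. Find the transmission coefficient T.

On each side the TISE gives plane waves with k = √(2m(E − V))/ℏ: k₁ = √(2·2.19·12.6) = 7.429, k₂ = √(2·2.19·6.11) = 5.173.
Continuity of ψ and ψ′ at the step yields the reflection amplitude r = (k₁ − k₂)/(k₁ + k₂) = 0.1790; thus R = |r|² = 0.03204, T = 0.9680.

T = 0.968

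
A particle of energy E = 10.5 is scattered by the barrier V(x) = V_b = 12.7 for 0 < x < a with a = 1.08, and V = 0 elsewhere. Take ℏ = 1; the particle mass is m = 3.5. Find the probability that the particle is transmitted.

E < V_b: inside the barrier ψ ∝ e^{±κx} with κ = √(2m(V_b − E))/ℏ = 3.924.
κa = 4.238, sinh(κa) = 34.64.
Matching ψ, ψ′ at both faces gives T = [1 + V_b² sinh²(κa) / (4E(V_b − E))]⁻¹ = 1/2095 = 0.000477.

T = 0.000477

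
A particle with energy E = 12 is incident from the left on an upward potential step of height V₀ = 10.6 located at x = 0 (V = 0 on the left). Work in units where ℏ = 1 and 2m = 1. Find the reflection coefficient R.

R = 0.241

The wavenumbers are k₁ = √(2mE)/ℏ = 3.464 on the left and k₂ = √(2m(E − V₀))/ℏ = 1.183 on the right.
Matching ψ and ψ′ at x = 0 gives r = (k₁ − k₂)/(k₁ + k₂), so R = r² = 0.2409 and T = 1 − R = 0.7591.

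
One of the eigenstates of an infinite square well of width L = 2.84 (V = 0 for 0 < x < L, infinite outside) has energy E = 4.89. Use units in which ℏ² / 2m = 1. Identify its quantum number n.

n = 2

For an infinite well E_n = n²π²ℏ²/(2mL²), so n = (L/πℏ)√(2mE).
n = (2.84/π) × √(2 × 0.5 × 4.89) = 1.999 → n = 2.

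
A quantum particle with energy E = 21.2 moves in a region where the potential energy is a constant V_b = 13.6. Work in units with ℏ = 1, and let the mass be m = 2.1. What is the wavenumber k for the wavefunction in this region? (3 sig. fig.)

With E > V_b the solution is oscillatory, ψ ∝ e^{±ikx} with k = √(2m(E − V_b))/ℏ.
k = √(2 × 2.1 × 7.6) = 5.650.

k = 5.65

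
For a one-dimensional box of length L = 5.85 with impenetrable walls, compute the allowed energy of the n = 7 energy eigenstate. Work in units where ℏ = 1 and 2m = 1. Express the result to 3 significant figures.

E = 14.1

The infinite-well eigenfunctions ψ_n = √(2/L) sin(nπx/L) vanish at both walls, giving E_n = n²π²ℏ²/(2mL²).
E_7 = 7² × π² / (2 × 0.5 × 5.85²) = 14.13.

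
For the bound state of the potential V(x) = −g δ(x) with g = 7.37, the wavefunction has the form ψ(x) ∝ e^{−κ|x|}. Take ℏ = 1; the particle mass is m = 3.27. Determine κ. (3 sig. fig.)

κ = 24.1

Integrating the TISE across x = 0 gives the cusp condition ψ'(0⁺) − ψ'(0⁻) = −(2mg/ℏ²)ψ(0).
With ψ ∝ e^{−κ|x|} this yields −2κ = −2mg/ℏ², so κ = mg/ℏ² = 24.10.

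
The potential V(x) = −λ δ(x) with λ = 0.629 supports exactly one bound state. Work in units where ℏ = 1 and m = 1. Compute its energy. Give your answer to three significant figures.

The bound state is ψ(x) = √κ e^{−κ|x|}. The derivative jump ψ'(0⁺) − ψ'(0⁻) = −(2mλ/ℏ²)ψ(0) fixes κ = mλ/ℏ² = 0.6290.
Then E = −ℏ²κ²/(2m) = −mλ²/(2ℏ²) = -0.1978.

E = -0.198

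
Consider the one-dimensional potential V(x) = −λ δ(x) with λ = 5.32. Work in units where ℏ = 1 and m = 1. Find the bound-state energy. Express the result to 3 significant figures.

E = -14.2

The bound state is ψ(x) = √κ e^{−κ|x|}. The derivative jump ψ'(0⁺) − ψ'(0⁻) = −(2mλ/ℏ²)ψ(0) fixes κ = mλ/ℏ² = 5.320.
Then E = −ℏ²κ²/(2m) = −mλ²/(2ℏ²) = -14.15.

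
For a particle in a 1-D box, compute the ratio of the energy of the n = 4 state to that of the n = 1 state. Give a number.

16

E_n = n²π²ℏ²/(2mL²) so the ratio is n₂²/n₁² = 16/1 = 16.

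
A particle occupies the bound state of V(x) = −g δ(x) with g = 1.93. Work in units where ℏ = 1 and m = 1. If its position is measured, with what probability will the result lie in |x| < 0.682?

P = 0.928

The normalised bound state is ψ = √κ e^{−κ|x|} with κ = mg/ℏ² = 1.930.
P(|x| < d) = ∫_{−d}^{d} κ e^{−2κ|x|} dx = 1 − e^{−2κd} = 1 − e^{−2.633} = 0.9281.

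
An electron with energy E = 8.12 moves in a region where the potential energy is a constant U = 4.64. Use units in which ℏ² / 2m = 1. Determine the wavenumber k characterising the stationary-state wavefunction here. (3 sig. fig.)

k = 1.87

With E > U the solution is oscillatory, ψ ∝ e^{±ikx} with k = √(2m(E − U))/ℏ.
k = √(2 × 0.5 × 3.48) = 1.865.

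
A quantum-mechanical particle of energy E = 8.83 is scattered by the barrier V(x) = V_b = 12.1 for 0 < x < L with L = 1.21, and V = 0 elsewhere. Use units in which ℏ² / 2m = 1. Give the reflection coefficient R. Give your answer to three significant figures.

Since E < V_b the interior solution is evanescent with decay constant κ = √(2m(V_b − E))/ℏ = 1.808.
κL = 2.188, sinh(κL) = 4.403.
Matching ψ, ψ′ at both faces gives T = [1 + V_b² sinh²(κL) / (4E(V_b − E))]⁻¹ = 1/25.57 = 0.0391.
R = 1 − T = 0.961.

R = 0.961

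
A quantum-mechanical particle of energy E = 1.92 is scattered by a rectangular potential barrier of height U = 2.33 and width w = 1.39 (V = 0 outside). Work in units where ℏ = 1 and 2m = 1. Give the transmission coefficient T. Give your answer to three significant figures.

E < U: inside the barrier ψ ∝ e^{±κx} with κ = √(2m(U − E))/ℏ = 0.6403.
κw = 0.8900, sinh(κw) = 1.012.
Matching ψ, ψ′ at both faces gives T = [1 + U² sinh²(κw) / (4E(U − E))]⁻¹ = 1/2.767 = 0.361.

T = 0.361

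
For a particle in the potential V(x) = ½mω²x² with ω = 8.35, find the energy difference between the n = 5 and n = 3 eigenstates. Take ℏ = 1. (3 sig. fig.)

E_n = ℏω(n + ½), so ΔE = (5 − 3) ℏω = 2 × 8.35 = 16.70.

ΔE = 16.7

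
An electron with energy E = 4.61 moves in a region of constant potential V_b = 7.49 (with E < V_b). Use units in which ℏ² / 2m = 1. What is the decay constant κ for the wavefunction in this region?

Since E < V_b the TISE in this region is ψ'' = κ²ψ with κ = √(2m(V_b − E))/ℏ.
κ = √(2 × 0.5 × 2.88) = 1.697.

κ = 1.70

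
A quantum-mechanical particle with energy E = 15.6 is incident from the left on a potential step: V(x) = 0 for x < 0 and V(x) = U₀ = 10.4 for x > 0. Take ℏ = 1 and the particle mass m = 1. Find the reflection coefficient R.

R = 0.0718

The wavenumbers are k₁ = √(2mE)/ℏ = 5.586 on the left and k₂ = √(2m(E − U₀))/ℏ = 3.225 on the right.
Continuity of ψ and ψ′ at the step yields the reflection amplitude r = (k₁ − k₂)/(k₁ + k₂) = 0.2679; thus R = |r|² = 0.07180, T = 0.9282.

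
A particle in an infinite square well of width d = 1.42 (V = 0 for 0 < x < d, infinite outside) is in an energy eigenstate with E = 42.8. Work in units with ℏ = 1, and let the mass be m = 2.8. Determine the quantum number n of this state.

n = 7

For an infinite well E_n = n²π²ℏ²/(2md²), so n = (d/πℏ)√(2mE).
n = (1.42/π) × √(2 × 2.8 × 42.8) = 6.998 → n = 7.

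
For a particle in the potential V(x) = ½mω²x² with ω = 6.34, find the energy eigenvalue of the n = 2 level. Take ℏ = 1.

E = 15.9

The oscillator eigenvalues are E_n = ℏω(n + ½), so E_2 = 6.34 × 2.5 = 15.85.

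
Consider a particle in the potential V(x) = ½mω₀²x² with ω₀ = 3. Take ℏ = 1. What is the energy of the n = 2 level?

Using E_n = (n + ½)ℏω₀: E_2 = 2.5 × 3 = 7.500.

E = 7.50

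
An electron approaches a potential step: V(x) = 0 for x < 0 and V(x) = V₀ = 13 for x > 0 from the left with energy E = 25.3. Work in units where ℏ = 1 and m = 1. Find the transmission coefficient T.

T = 0.968

The wavenumbers are k₁ = √(2mE)/ℏ = 7.113 on the left and k₂ = √(2m(E − V₀))/ℏ = 4.960 on the right.
Continuity of ψ and ψ′ at the step yields the reflection amplitude r = (k₁ − k₂)/(k₁ + k₂) = 0.1784; thus R = |r|² = 0.03182, T = 0.9682.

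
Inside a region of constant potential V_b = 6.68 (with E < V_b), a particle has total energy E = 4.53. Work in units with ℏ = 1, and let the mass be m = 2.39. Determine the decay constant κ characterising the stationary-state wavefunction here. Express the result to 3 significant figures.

κ = 3.21

Since E < V_b the TISE in this region is ψ'' = κ²ψ with κ = √(2m(V_b − E))/ℏ.
κ = √(2 × 2.39 × 2.15) = 3.206.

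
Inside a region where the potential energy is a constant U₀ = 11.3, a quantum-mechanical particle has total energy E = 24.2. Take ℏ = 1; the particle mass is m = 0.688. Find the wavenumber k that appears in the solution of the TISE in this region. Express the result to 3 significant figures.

With E > U₀ the solution is oscillatory, ψ ∝ e^{±ikx} with k = √(2m(E − U₀))/ℏ.
k = √(2 × 0.688 × 12.9) = 4.213.

k = 4.21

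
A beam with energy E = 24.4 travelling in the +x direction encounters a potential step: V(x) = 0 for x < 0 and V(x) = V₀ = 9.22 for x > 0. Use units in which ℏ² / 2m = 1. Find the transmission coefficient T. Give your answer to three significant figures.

The wavenumbers are k₁ = √(2mE)/ℏ = 4.940 on the left and k₂ = √(2m(E − V₀))/ℏ = 3.896 on the right.
Continuity of ψ and ψ′ at the step yields the reflection amplitude r = (k₁ − k₂)/(k₁ + k₂) = 0.1181; thus R = |r|² = 0.01395, T = 0.9861.

T = 0.986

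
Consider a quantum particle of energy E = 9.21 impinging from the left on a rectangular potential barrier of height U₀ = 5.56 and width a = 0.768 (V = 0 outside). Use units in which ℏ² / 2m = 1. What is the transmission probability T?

Above the barrier the interior wavenumber is k₂ = √(2m(E − U₀))/ℏ = 1.910, giving phase k₂a = 1.467.
Matching at both interfaces gives T⁻¹ = 1 + U₀² sin²(k₂a) / [4E(E − U₀)] = 1.227, hence T = 0.815.

T = 0.815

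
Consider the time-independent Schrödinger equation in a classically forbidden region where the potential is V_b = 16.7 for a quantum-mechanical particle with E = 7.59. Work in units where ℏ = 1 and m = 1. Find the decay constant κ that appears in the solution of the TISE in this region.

Since E < V_b the TISE in this region is ψ'' = κ²ψ with κ = √(2m(V_b − E))/ℏ.
κ = √(2 × 1 × 9.11) = 4.268.

κ = 4.27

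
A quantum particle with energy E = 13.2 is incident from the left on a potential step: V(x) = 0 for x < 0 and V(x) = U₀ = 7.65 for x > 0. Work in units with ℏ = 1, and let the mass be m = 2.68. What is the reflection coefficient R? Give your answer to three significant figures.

R = 0.0455

On each side the TISE gives plane waves with k = √(2m(E − V))/ℏ: k₁ = √(2·2.68·13.2) = 8.411, k₂ = √(2·2.68·5.55) = 5.454.
Continuity of ψ and ψ′ at the step yields the reflection amplitude r = (k₁ − k₂)/(k₁ + k₂) = 0.2133; thus R = |r|² = 0.04549, T = 0.9545.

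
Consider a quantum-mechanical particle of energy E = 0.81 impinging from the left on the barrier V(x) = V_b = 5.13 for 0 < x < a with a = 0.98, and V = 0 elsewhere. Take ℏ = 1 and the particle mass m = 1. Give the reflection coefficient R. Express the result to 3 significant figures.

Since E < V_b the interior solution is evanescent with decay constant κ = √(2m(V_b − E))/ℏ = 2.939.
κa = 2.881, sinh(κa) = 8.884.
The exact tunnelling result is T⁻¹ = 1 + V_b² sinh²(κa) / [4E(V_b − E)] = 149.4, so T = 0.00669.
R = 1 − T = 0.993.

R = 0.993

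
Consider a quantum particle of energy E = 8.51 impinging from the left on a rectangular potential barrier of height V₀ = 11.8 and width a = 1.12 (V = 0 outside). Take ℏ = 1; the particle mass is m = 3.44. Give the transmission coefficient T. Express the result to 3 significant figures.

Since E < V₀ the interior solution is evanescent with decay constant κ = √(2m(V₀ − E))/ℏ = 4.758.
κa = 5.329, sinh(κa) = 103.1.
Matching ψ, ψ′ at both faces gives T = [1 + V₀² sinh²(κa) / (4E(V₀ − E))]⁻¹ = 1/13210 = 0.0000757.

T = 0.0000757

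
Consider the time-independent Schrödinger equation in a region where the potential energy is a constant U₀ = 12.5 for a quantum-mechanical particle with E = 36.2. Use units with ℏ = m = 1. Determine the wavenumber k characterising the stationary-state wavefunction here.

k = 6.88

With E > U₀ the solution is oscillatory, ψ ∝ e^{±ikx} with k = √(2m(E − U₀))/ℏ.
k = √(2 × 1 × 23.7) = 6.885.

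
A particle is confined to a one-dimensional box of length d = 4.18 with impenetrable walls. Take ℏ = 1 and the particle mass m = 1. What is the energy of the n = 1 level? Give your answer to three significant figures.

E = 0.282

The infinite-well eigenfunctions ψ_n = √(2/d) sin(nπx/d) vanish at both walls, giving E_n = n²π²ℏ²/(2md²).
E_1 = 1² × π² / (2 × 1 × 4.18²) = 0.2824.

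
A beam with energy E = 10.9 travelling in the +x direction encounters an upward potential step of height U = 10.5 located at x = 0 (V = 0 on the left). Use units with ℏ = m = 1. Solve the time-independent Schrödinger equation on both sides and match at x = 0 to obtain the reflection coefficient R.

R = 0.460

The wavenumbers are k₁ = √(2mE)/ℏ = 4.669 on the left and k₂ = √(2m(E − U))/ℏ = 0.8944 on the right.
Continuity of ψ and ψ′ at the step yields the reflection amplitude r = (k₁ − k₂)/(k₁ + k₂) = 0.6785; thus R = |r|² = 0.4603, T = 0.5397.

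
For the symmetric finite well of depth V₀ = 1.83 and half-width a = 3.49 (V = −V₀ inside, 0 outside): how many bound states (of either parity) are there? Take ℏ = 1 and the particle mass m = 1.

The dimensionless depth is z₀ = a√(2mV₀)/ℏ = 3.49 × √(3.660) = 6.677.
A new bound state (alternating even/odd) appears each time z₀ passes a multiple of π/2, so N = ⌊2z₀/π⌋ + 1 = ⌊4.251⌋ + 1 = 5.

N = 5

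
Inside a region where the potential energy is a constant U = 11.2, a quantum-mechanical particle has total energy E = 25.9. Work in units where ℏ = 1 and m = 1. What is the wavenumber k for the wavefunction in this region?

k = 5.42

With E > U the solution is oscillatory, ψ ∝ e^{±ikx} with k = √(2m(E − U))/ℏ.
k = √(2 × 1 × 14.7) = 5.422.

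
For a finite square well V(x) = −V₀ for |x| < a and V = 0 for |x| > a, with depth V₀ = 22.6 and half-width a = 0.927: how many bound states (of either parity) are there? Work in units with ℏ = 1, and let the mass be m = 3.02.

N = 7

The dimensionless depth is z₀ = a√(2mV₀)/ℏ = 0.927 × √(136.5) = 10.83.
A new bound state (alternating even/odd) appears each time z₀ passes a multiple of π/2, so N = ⌊2z₀/π⌋ + 1 = ⌊6.895⌋ + 1 = 7.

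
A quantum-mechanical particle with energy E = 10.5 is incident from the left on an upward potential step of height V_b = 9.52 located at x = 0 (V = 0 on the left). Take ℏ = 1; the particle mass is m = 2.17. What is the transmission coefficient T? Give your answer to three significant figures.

T = 0.717

The wavenumbers are k₁ = √(2mE)/ℏ = 6.751 on the left and k₂ = √(2m(E − V_b))/ℏ = 2.062 on the right.
Matching ψ and ψ′ at x = 0 gives r = (k₁ − k₂)/(k₁ + k₂), so R = r² = 0.2830 and T = 1 − R = 0.7170.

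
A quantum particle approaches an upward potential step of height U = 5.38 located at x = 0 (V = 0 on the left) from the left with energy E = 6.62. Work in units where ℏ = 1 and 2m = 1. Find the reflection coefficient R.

The wavenumbers are k₁ = √(2mE)/ℏ = 2.573 on the left and k₂ = √(2m(E − U))/ℏ = 1.114 on the right.
Matching ψ and ψ′ at x = 0 gives r = (k₁ − k₂)/(k₁ + k₂), so R = r² = 0.1567 and T = 1 − R = 0.8433.

R = 0.157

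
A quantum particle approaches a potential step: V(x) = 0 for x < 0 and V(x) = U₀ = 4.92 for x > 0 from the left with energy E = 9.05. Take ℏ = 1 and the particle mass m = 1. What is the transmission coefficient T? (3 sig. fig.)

T = 0.963

On each side the TISE gives plane waves with k = √(2m(E − V))/ℏ: k₁ = √(2·1·9.05) = 4.254, k₂ = √(2·1·4.13) = 2.874.
Matching ψ and ψ′ at x = 0 gives r = (k₁ − k₂)/(k₁ + k₂), so R = r² = 0.03750 and T = 1 − R = 0.9625.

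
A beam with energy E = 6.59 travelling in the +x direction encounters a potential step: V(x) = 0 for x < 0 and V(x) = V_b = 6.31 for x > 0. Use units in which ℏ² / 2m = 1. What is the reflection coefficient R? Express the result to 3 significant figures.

The wavenumbers are k₁ = √(2mE)/ℏ = 2.567 on the left and k₂ = √(2m(E − V_b))/ℏ = 0.5292 on the right.
Matching ψ and ψ′ at x = 0 gives r = (k₁ − k₂)/(k₁ + k₂), so R = r² = 0.4332 and T = 1 − R = 0.5668.

R = 0.433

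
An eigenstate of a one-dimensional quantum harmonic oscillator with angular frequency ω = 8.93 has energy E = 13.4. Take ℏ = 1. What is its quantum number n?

n = 1

Invert E_n = (n + ½)ℏω: n = E/ℏω − ½ = 1.001, so n = 1.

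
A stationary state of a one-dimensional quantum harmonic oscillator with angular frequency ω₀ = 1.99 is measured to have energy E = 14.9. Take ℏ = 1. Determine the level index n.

n = 7

Invert E_n = (n + ½)ℏω₀: n = E/ℏω₀ − ½ = 6.987, so n = 7.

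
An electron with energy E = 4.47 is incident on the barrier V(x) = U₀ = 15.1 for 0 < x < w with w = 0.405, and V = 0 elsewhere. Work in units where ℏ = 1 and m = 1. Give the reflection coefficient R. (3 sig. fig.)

Since E < U₀ the interior solution is evanescent with decay constant κ = √(2m(U₀ − E))/ℏ = 4.611.
κw = 1.867, sinh(κw) = 3.158.
The exact tunnelling result is T⁻¹ = 1 + U₀² sinh²(κw) / [4E(U₀ − E)] = 12.97, so T = 0.0771.
R = 1 − T = 0.923.

R = 0.923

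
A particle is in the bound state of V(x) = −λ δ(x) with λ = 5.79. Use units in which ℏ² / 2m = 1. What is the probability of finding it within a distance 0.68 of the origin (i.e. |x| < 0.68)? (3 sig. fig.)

The normalised bound state is ψ = √κ e^{−κ|x|} with κ = mλ/ℏ² = 2.895.
P(|x| < d) = ∫_{−d}^{d} κ e^{−2κ|x|} dx = 1 − e^{−2κd} = 1 − e^{−3.937} = 0.9805.

P = 0.980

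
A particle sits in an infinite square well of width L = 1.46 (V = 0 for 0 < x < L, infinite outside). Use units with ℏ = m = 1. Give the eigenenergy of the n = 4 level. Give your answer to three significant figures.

The infinite-well eigenfunctions ψ_n = √(2/L) sin(nπx/L) vanish at both walls, giving E_n = n²π²ℏ²/(2mL²).
E_4 = 4² × π² / (2 × 1 × 1.46²) = 37.04.

E = 37.0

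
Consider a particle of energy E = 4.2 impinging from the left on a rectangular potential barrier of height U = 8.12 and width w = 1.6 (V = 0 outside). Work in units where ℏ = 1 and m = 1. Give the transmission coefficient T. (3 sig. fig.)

T = 0.000513

Since E < U the interior solution is evanescent with decay constant κ = √(2m(U − E))/ℏ = 2.800.
κw = 4.480, sinh(κw) = 44.11.
The exact tunnelling result is T⁻¹ = 1 + U² sinh²(κw) / [4E(U − E)] = 1949, so T = 0.000513.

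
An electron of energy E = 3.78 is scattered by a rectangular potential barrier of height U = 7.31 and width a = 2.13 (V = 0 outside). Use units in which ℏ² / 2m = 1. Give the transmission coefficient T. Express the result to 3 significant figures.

T = 0.00133

E < U: inside the barrier ψ ∝ e^{±κx} with κ = √(2m(U − E))/ℏ = 1.879.
κa = 4.002, sinh(κa) = 27.34.
The exact tunnelling result is T⁻¹ = 1 + U² sinh²(κa) / [4E(U − E)] = 749.5, so T = 0.00133.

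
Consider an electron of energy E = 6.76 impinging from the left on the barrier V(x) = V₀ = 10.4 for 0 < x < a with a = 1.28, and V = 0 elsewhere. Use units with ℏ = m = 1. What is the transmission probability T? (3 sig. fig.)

Since E < V₀ the interior solution is evanescent with decay constant κ = √(2m(V₀ − E))/ℏ = 2.698.
κa = 3.454, sinh(κa) = 15.79.
The exact tunnelling result is T⁻¹ = 1 + V₀² sinh²(κa) / [4E(V₀ − E)] = 275.0, so T = 0.00364.

T = 0.00364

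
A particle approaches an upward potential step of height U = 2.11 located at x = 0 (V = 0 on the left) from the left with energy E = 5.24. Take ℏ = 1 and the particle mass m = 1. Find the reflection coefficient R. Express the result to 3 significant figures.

R = 0.0164

The wavenumbers are k₁ = √(2mE)/ℏ = 3.237 on the left and k₂ = √(2m(E − U))/ℏ = 2.502 on the right.
Continuity of ψ and ψ′ at the step yields the reflection amplitude r = (k₁ − k₂)/(k₁ + k₂) = 0.1281; thus R = |r|² = 0.01641, T = 0.9836.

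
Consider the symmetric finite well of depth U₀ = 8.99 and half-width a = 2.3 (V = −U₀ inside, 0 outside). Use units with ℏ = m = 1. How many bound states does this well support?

The dimensionless depth is z₀ = a√(2mU₀)/ℏ = 2.3 × √(17.98) = 9.753.
The even/odd transcendental equations gain one root per π/2 in z₀, giving N = 1 + ⌊2z₀/π⌋ = 1 + ⌊6.209⌋ = 7.

N = 7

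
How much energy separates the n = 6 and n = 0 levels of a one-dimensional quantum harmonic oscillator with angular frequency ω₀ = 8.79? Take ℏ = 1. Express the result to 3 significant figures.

ΔE = 52.7

E_n = ℏω₀(n + ½), so ΔE = (6 − 0) ℏω₀ = 6 × 8.79 = 52.74.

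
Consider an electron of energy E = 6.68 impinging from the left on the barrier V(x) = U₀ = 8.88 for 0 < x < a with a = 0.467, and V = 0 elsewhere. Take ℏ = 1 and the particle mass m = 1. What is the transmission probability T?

Since E < U₀ the interior solution is evanescent with decay constant κ = √(2m(U₀ − E))/ℏ = 2.098.
κa = 0.9796, sinh(κa) = 1.144.
The exact tunnelling result is T⁻¹ = 1 + U₀² sinh²(κa) / [4E(U₀ − E)] = 2.755, so T = 0.363.

T = 0.363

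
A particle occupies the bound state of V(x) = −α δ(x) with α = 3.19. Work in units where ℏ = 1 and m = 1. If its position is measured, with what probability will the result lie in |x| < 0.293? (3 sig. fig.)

P = 0.846

The normalised bound state is ψ = √κ e^{−κ|x|} with κ = mα/ℏ² = 3.190.
P(|x| < d) = ∫_{−d}^{d} κ e^{−2κ|x|} dx = 1 − e^{−2κd} = 1 − e^{−1.869} = 0.8458.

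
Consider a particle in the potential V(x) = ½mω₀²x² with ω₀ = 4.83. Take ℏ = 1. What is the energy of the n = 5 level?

The oscillator eigenvalues are E_n = ℏω₀(n + ½), so E_5 = 4.83 × 5.5 = 26.57.

E = 26.6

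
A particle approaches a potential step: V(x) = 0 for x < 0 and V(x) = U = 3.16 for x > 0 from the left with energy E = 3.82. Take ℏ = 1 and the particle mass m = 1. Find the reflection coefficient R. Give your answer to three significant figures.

On each side the TISE gives plane waves with k = √(2m(E − V))/ℏ: k₁ = √(2·1·3.82) = 2.764, k₂ = √(2·1·0.66) = 1.149.
Continuity of ψ and ψ′ at the step yields the reflection amplitude r = (k₁ − k₂)/(k₁ + k₂) = 0.4128; thus R = |r|² = 0.1704, T = 0.8296.

R = 0.170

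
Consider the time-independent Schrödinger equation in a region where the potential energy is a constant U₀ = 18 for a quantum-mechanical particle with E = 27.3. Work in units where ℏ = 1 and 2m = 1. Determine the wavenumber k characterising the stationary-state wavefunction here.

k = 3.05

With E > U₀ the solution is oscillatory, ψ ∝ e^{±ikx} with k = √(2m(E − U₀))/ℏ.
k = √(2 × 0.5 × 9.3) = 3.050.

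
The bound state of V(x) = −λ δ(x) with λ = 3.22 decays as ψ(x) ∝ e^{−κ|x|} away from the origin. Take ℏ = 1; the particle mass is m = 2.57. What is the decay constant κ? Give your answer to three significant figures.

Integrate −(ℏ²/2m)ψ'' − λδ(x)ψ = Eψ from −ε to +ε: the ψ'' term gives ψ'(0⁺) − ψ'(0⁻) and the δ term gives −(2mλ/ℏ²)ψ(0).
With ψ ∝ e^{−κ|x|} this yields −2κ = −2mλ/ℏ², so κ = mλ/ℏ² = 8.275.

κ = 8.28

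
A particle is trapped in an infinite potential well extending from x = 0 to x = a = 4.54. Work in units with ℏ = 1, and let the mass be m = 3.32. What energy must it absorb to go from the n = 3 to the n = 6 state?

E_n = n²π²ℏ²/(2ma²), so ΔE = (6² − 3²) π²ℏ²/(2ma²).
ΔE = 27 × π² / (2 × 3.32 × 4.54²) = 1.947.

ΔE = 1.95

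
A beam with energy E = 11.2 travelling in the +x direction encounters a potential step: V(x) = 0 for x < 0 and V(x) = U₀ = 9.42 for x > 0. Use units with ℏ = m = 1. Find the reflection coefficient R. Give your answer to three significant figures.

R = 0.185

On each side the TISE gives plane waves with k = √(2m(E − V))/ℏ: k₁ = √(2·1·11.2) = 4.733, k₂ = √(2·1·1.78) = 1.887.
Continuity of ψ and ψ′ at the step yields the reflection amplitude r = (k₁ − k₂)/(k₁ + k₂) = 0.4299; thus R = |r|² = 0.1848, T = 0.8152.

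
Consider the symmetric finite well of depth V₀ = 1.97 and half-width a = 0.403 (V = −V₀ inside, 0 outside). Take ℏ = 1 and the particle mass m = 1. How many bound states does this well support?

N = 1

Define the well-strength parameter z₀ = (a/ℏ)√(2mV₀) = 0.403 × √(2·1·1.97) = 0.7999.
The even/odd transcendental equations gain one root per π/2 in z₀, giving N = 1 + ⌊2z₀/π⌋ = 1 + ⌊0.5093⌋ = 1.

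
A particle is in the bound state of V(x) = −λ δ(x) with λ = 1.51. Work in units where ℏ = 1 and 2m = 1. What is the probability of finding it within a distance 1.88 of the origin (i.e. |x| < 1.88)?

The normalised bound state is ψ = √κ e^{−κ|x|} with κ = mλ/ℏ² = 0.7550.
P(|x| < d) = ∫_{−d}^{d} κ e^{−2κ|x|} dx = 1 − e^{−2κd} = 1 − e^{−2.839} = 0.9415.

P = 0.942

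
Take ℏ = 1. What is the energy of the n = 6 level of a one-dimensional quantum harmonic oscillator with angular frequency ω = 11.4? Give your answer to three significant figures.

The oscillator eigenvalues are E_n = ℏω(n + ½), so E_6 = 11.4 × 6.5 = 74.10.

E = 74.1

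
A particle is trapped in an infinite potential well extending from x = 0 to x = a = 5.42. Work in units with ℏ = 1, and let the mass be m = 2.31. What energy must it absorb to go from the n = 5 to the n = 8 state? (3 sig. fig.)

ΔE = 2.84

E_n = n²π²ℏ²/(2ma²), so ΔE = (8² − 5²) π²ℏ²/(2ma²).
ΔE = 39 × π² / (2 × 2.31 × 5.42²) = 2.836.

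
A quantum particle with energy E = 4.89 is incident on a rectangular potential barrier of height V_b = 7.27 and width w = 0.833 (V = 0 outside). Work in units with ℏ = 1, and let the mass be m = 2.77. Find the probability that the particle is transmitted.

E < V_b: inside the barrier ψ ∝ e^{±κx} with κ = √(2m(V_b − E))/ℏ = 3.631.
κw = 3.025, sinh(κw) = 10.27.
Matching ψ, ψ′ at both faces gives T = [1 + V_b² sinh²(κw) / (4E(V_b − E))]⁻¹ = 1/120.7 = 0.00828.

T = 0.00828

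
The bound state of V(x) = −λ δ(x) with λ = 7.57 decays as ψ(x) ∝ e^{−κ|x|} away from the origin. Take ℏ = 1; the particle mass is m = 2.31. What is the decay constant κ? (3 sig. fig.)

Integrating the TISE across x = 0 gives the cusp condition ψ'(0⁺) − ψ'(0⁻) = −(2mλ/ℏ²)ψ(0).
With ψ ∝ e^{−κ|x|} this yields −2κ = −2mλ/ℏ², so κ = mλ/ℏ² = 17.49.

κ = 17.5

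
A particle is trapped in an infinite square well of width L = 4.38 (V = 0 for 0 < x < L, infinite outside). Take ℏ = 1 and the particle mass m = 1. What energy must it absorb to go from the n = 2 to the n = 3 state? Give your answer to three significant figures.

E_n = n²π²ℏ²/(2mL²), so ΔE = (3² − 2²) π²ℏ²/(2mL²).
ΔE = 5 × π² / (2 × 1 × 4.38²) = 1.286.

ΔE = 1.29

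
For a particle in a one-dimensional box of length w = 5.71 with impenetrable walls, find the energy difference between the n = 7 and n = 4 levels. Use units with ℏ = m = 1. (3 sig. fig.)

E_n = n²π²ℏ²/(2mw²), so ΔE = (7² − 4²) π²ℏ²/(2mw²).
ΔE = 33 × π² / (2 × 1 × 5.71²) = 4.995.

ΔE = 4.99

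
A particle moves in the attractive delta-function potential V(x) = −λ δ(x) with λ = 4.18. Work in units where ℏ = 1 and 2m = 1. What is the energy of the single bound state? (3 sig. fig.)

The bound state is ψ(x) = √κ e^{−κ|x|}. The derivative jump ψ'(0⁺) − ψ'(0⁻) = −(2mλ/ℏ²)ψ(0) fixes κ = mλ/ℏ² = 2.090.
Then E = −ℏ²κ²/(2m) = −mλ²/(2ℏ²) = -4.368.

E = -4.37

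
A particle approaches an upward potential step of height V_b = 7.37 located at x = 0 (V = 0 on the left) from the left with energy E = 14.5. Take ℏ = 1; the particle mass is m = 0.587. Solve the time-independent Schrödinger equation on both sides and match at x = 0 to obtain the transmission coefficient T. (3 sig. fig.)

T = 0.969

The wavenumbers are k₁ = √(2mE)/ℏ = 4.126 on the left and k₂ = √(2m(E − V_b))/ℏ = 2.893 on the right.
Continuity of ψ and ψ′ at the step yields the reflection amplitude r = (k₁ − k₂)/(k₁ + k₂) = 0.1756; thus R = |r|² = 0.03084, T = 0.9692.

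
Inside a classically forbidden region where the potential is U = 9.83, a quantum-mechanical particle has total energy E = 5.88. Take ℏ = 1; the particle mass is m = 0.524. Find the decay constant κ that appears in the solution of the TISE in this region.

κ = 2.03

Since E < U the TISE in this region is ψ'' = κ²ψ with κ = √(2m(U − E))/ℏ.
κ = √(2 × 0.524 × 3.95) = 2.035.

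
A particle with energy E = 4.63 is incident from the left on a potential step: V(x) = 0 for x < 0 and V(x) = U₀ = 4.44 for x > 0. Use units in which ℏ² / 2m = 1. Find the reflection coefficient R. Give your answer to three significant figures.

On each side the TISE gives plane waves with k = √(2m(E − V))/ℏ: k₁ = √(2·½·4.63) = 2.152, k₂ = √(2·½·0.19) = 0.4359.
Matching ψ and ψ′ at x = 0 gives r = (k₁ − k₂)/(k₁ + k₂), so R = r² = 0.4397 and T = 1 − R = 0.5603.

R = 0.440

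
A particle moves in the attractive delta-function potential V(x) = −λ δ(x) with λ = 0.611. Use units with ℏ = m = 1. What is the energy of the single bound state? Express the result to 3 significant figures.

The bound state is ψ(x) = √κ e^{−κ|x|}. The derivative jump ψ'(0⁺) − ψ'(0⁻) = −(2mλ/ℏ²)ψ(0) fixes κ = mλ/ℏ² = 0.6110.
Then E = −ℏ²κ²/(2m) = −mλ²/(2ℏ²) = -0.1867.

E = -0.187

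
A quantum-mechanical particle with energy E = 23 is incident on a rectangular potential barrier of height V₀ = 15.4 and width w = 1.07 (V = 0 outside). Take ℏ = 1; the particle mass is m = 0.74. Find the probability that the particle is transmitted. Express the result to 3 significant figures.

Above the barrier the interior wavenumber is k₂ = √(2m(E − V₀))/ℏ = 3.354, giving phase k₂w = 3.589.
Matching at both interfaces gives T⁻¹ = 1 + V₀² sin²(k₂w) / [4E(E − V₀)] = 1.063, hence T = 0.940.

T = 0.940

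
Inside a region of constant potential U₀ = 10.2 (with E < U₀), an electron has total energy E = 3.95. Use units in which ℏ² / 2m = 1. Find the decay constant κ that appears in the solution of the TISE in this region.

Since E < U₀ the TISE in this region is ψ'' = κ²ψ with κ = √(2m(U₀ − E))/ℏ.
κ = √(2 × 0.5 × 6.25) = 2.500.

κ = 2.50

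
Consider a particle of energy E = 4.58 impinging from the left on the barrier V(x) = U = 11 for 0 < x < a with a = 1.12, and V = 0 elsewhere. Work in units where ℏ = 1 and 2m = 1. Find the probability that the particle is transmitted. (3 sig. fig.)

E < U: inside the barrier ψ ∝ e^{±κx} with κ = √(2m(U − E))/ℏ = 2.534.
κa = 2.838, sinh(κa) = 8.510.
The exact tunnelling result is T⁻¹ = 1 + U² sinh²(κa) / [4E(U − E)] = 75.50, so T = 0.0132.

T = 0.0132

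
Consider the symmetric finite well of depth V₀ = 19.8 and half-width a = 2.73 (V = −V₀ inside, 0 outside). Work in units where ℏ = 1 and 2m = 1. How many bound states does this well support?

The dimensionless depth is z₀ = a√(2mV₀)/ℏ = 2.73 × √(19.80) = 12.15.
A new bound state (alternating even/odd) appears each time z₀ passes a multiple of π/2, so N = ⌊2z₀/π⌋ + 1 = ⌊7.733⌋ + 1 = 8.

N = 8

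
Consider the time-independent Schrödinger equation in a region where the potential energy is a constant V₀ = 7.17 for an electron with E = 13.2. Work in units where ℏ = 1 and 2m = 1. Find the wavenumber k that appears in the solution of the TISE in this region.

With E > V₀ the solution is oscillatory, ψ ∝ e^{±ikx} with k = √(2m(E − V₀))/ℏ.
k = √(2 × 0.5 × 6.03) = 2.456.

k = 2.46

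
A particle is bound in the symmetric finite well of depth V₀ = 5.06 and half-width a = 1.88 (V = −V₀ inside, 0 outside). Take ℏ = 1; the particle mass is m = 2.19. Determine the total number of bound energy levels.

N = 6

Define the well-strength parameter z₀ = (a/ℏ)√(2mV₀) = 1.88 × √(2·2.19·5.06) = 8.851.
A new bound state (alternating even/odd) appears each time z₀ passes a multiple of π/2, so N = ⌊2z₀/π⌋ + 1 = ⌊5.634⌋ + 1 = 6.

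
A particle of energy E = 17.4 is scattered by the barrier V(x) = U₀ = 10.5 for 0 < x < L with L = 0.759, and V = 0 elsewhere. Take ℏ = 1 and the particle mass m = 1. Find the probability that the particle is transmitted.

E > U₀: inside the barrier k₂ = √(2m(E − U₀))/ℏ = 3.715, k₂L = 2.820.
Matching at both interfaces gives T⁻¹ = 1 + U₀² sin²(k₂L) / [4E(E − U₀)] = 1.023, hence T = 0.978.

T = 0.978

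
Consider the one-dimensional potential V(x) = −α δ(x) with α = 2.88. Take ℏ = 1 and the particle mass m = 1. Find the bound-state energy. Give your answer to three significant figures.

For x ≠ 0 the bound state is ψ ∝ e^{−κ|x|}; integrating the TISE across the delta gives the cusp condition 2κ = 2mα/ℏ², so κ = 2.880.
Then E = −ℏ²κ²/(2m) = −mα²/(2ℏ²) = -4.147.

E = -4.15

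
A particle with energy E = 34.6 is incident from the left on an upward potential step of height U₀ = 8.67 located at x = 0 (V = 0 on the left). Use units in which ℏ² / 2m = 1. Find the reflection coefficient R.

R = 0.00518

The wavenumbers are k₁ = √(2mE)/ℏ = 5.882 on the left and k₂ = √(2m(E − U₀))/ℏ = 5.092 on the right.
Matching ψ and ψ′ at x = 0 gives r = (k₁ − k₂)/(k₁ + k₂), so R = r² = 0.005182 and T = 1 − R = 0.9948.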